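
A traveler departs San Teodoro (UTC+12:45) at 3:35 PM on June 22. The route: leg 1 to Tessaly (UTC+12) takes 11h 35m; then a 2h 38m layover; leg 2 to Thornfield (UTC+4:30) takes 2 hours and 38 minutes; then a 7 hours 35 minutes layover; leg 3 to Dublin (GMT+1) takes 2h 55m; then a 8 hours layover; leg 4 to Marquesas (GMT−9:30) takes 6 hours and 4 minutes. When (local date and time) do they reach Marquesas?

10:45 AM on June 23

Convert departure to UTC: 3:35 PM − 12:45 = 2:50 AM UTC on Jun 22.
Add 11 hours 35 minutes leg 1 → 2:25 PM UTC.
Add 2 hours and 38 minutes layover in Tessaly → 5:03 PM UTC.
Add 2 hours and 38 minutes leg 2 → 7:41 PM UTC.
Add 7 hours and 35 minutes layover in Thornfield → 3:16 AM UTC (Jun 23).
Add 2 hours 55 minutes leg 3 → 6:11 AM UTC.
Add 8 hours layover in Dublin → 2:11 PM UTC.
Add 6 hours and 4 minutes leg 4 → 8:15 PM UTC.
Marquesas is UTC−9:30, so local arrival = 8:15 PM − 9:30 = 10:45 AM on Jun 23.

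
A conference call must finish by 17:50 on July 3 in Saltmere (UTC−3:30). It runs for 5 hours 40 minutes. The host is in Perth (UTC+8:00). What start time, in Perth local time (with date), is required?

23:40 on July 3

Target end time in UTC: 17:50 + 3:30 = 21:20 on Jul 3.
Subtract 5 hours and 40 minutes → start 15:40 UTC on Jul 3.
Perth is UTC+8:00: 15:40 + 8:00 = 23:40 on Jul 3.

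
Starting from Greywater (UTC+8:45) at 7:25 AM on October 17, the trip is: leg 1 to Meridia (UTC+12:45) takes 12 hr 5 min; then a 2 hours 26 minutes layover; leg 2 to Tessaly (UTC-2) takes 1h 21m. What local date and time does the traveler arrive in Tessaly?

Convert departure to UTC: 7:25 AM − 8:45 = 10:40 PM UTC on Oct 16.
Add 12 hours 5 minutes leg 1 → 10:45 AM UTC (Oct 17).
Add 2 hours 26 minutes layover in Meridia → 1:11 PM UTC.
Add 1 hour 21 minutes leg 2 → 2:32 PM UTC.
Tessaly is UTC−2:00, so local arrival = 2:32 PM − 2:00 = 12:32 PM on Oct 17.

12:32 PM on October 17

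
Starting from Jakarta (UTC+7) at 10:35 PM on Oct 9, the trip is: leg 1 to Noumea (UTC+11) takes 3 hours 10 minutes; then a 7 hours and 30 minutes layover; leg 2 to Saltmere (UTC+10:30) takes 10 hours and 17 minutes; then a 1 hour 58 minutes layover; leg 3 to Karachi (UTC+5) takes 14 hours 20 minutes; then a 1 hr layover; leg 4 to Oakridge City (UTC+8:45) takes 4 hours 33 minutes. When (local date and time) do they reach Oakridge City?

Convert departure to UTC: 10:35 PM − 7:00 = 3:35 PM UTC on Oct 9.
Add 3 hours and 10 minutes leg 1 → 6:45 PM UTC.
Add 7 hours and 30 minutes layover in Noumea → 2:15 AM UTC (Oct 10).
Add 10 hours and 17 minutes leg 2 → 12:32 PM UTC.
Add 1 hour 58 minutes layover in Saltmere → 2:30 PM UTC.
Add 14 hours 20 minutes leg 3 → 4:50 AM UTC (Oct 11).
Add 1 hour layover in Karachi → 5:50 AM UTC.
Add 4 hours and 33 minutes leg 4 → 10:23 AM UTC.
Oakridge City is UTC+8:45, so local arrival = 10:23 AM + 8:45 = 7:08 PM on Oct 11.

7:08 PM on October 11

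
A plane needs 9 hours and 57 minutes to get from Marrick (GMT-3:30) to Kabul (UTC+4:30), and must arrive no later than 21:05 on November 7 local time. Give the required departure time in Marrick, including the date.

03:08 on November 7

Target arrival in UTC: 21:05 − 4:30 = 16:35 on Nov 7.
Subtract 9 hours and 57 minutes → departure 06:38 UTC on Nov 7.
Marrick is UTC−3:30: 06:38 − 3:30 = 03:08 on Nov 7.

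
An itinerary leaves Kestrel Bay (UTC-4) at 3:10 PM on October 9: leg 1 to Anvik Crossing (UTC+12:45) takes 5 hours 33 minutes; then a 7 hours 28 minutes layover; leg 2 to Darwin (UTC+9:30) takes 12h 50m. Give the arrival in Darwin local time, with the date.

Convert departure to UTC: 3:10 PM + 4:00 = 7:10 PM UTC on Oct 9.
Add 5 hours 33 minutes leg 1 → 12:43 AM UTC (Oct 10).
Add 7 hours and 28 minutes layover in Anvik Crossing → 8:11 AM UTC.
Add 12 hours and 50 minutes leg 2 → 9:01 PM UTC.
Darwin is UTC+9:30, so local arrival = 9:01 PM + 9:30 = 6:31 AM on Oct 11.

6:31 AM on October 11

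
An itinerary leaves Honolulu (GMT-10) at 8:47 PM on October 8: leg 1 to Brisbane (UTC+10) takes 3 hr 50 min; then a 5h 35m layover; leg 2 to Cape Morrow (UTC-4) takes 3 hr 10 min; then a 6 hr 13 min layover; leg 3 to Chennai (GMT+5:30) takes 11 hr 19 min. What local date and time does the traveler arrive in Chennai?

Convert departure to UTC: 8:47 PM + 10:00 = 6:47 AM UTC on Oct 9.
Add 3 hours 50 minutes leg 1 → 10:37 AM UTC.
Add 5 hours 35 minutes layover in Brisbane → 4:12 PM UTC.
Add 3 hours 10 minutes leg 2 → 7:22 PM UTC.
Add 6 hours 13 minutes layover in Cape Morrow → 1:35 AM UTC (Oct 10).
Add 11 hours and 19 minutes leg 3 → 12:54 PM UTC.
Chennai is UTC+5:30, so local arrival = 12:54 PM + 5:30 = 6:24 PM on Oct 10.

6:24 PM on Oct 10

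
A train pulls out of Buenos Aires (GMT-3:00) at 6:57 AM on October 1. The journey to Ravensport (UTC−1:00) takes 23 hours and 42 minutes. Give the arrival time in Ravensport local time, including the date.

8:39 AM on Oct 2

Ravensport is 2:00 ahead of Buenos Aires.
After 23 hours 42 minutes it is 6:39 AM (Oct 2) in Buenos Aires.
Shift by the zone difference: 6:39 AM + 2:00 = 8:39 AM on Oct 2 in Ravensport.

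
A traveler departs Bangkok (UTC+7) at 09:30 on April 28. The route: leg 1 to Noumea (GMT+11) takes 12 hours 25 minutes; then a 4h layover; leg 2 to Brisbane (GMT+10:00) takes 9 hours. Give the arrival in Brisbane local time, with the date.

Convert departure to UTC: 09:30 − 7:00 = 02:30 UTC on Apr 28.
Add 12 hours 25 minutes leg 1 → 14:55 UTC.
Add 4 hours layover in Noumea → 18:55 UTC.
Add 9 hours leg 2 → 03:55 UTC (Apr 29).
Brisbane is UTC+10:00, so local arrival = 03:55 + 10:00 = 13:55 on Apr 29.

13:55 on April 29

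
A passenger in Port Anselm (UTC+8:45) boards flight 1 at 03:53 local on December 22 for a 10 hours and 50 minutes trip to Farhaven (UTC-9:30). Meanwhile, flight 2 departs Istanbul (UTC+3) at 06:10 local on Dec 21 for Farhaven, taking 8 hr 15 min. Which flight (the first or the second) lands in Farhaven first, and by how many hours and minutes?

the second, by 18 hours 33 minutes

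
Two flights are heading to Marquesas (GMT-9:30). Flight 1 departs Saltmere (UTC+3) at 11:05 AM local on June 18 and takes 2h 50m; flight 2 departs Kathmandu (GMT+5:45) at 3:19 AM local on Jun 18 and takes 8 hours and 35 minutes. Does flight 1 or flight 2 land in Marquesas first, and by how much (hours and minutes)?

the second, by 4 hours 46 minutes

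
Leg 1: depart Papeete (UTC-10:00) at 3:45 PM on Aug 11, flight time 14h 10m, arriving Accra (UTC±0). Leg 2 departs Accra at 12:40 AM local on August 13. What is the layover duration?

Convert departure to UTC: 3:45 PM + 10:00 = 1:45 AM UTC on Aug 12.
Add 14 hours and 10 minutes flight time → 3:55 PM UTC.
Accra is UTC+0, so local arrival is the same: 3:55 PM on Aug 12.
Layover = 12:40 AM − 3:55 PM (+1 day) = 8 hours 45 minutes.

8 hours 45 minutes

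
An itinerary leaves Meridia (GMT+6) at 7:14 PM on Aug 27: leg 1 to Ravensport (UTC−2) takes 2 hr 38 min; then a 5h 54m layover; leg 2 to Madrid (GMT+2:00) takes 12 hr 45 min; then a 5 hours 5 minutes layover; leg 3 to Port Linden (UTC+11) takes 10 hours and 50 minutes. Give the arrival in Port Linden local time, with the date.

1:26 PM on Aug 29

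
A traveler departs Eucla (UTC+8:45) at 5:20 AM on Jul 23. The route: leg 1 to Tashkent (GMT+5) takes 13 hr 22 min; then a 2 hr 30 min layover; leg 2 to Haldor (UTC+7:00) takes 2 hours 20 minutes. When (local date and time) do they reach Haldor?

Convert departure to UTC: 5:20 AM − 8:45 = 8:35 PM UTC on Jul 22.
Add 13 hours and 22 minutes leg 1 → 9:57 AM UTC (Jul 23).
Add 2 hours 30 minutes layover in Tashkent → 12:27 PM UTC.
Add 2 hours 20 minutes leg 2 → 2:47 PM UTC.
Haldor is UTC+7:00, so local arrival = 2:47 PM + 7:00 = 9:47 PM on Jul 23.

9:47 PM on July 23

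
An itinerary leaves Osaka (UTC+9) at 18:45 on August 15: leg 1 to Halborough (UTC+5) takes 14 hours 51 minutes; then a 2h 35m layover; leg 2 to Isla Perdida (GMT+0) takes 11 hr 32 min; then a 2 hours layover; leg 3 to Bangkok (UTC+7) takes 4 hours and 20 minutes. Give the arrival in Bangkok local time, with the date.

04:03 on August 17

Convert departure to UTC: 18:45 − 9:00 = 09:45 UTC on Aug 15.
Add 14 hours and 51 minutes leg 1 → 00:36 UTC (Aug 16).
Add 2 hours 35 minutes layover in Halborough → 03:11 UTC.
Add 11 hours and 32 minutes leg 2 → 14:43 UTC.
Add 2 hours layover in Isla Perdida → 16:43 UTC.
Add 4 hours and 20 minutes leg 3 → 21:03 UTC.
Bangkok is UTC+7:00, so local arrival = 21:03 + 7:00 = 04:03 on Aug 17.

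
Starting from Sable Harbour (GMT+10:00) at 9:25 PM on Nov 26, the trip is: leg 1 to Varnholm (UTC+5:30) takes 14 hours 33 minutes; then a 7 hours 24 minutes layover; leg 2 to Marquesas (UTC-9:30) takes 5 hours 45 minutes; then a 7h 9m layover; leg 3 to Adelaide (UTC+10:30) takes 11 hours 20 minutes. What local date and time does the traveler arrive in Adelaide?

8:06 PM on November 28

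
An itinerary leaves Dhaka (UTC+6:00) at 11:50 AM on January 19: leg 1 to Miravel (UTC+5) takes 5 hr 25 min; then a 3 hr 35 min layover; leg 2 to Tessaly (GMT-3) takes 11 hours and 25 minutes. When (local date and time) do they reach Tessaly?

11:15 PM on Jan 19

Convert departure to UTC: 11:50 AM − 6:00 = 5:50 AM UTC on Jan 19.
Add 5 hours and 25 minutes leg 1 → 11:15 AM UTC.
Add 3 hours 35 minutes layover in Miravel → 2:50 PM UTC.
Add 11 hours 25 minutes leg 2 → 2:15 AM UTC (Jan 20).
Tessaly is UTC−3:00, so local arrival = 2:15 AM − 3:00 = 11:15 PM on Jan 19.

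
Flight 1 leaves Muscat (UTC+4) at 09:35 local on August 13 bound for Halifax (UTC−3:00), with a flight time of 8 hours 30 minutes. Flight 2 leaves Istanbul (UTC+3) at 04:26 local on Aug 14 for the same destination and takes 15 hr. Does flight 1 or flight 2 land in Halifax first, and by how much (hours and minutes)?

Flight 1 in UTC: 09:35 − 4:00 = 05:35 on Aug 13.
+8 hours 30 minutes → arrive 14:05 UTC on Aug 13.
Flight 2 in UTC: 04:26 − 3:00 = 01:26 on Aug 14.
+15 hours → arrive 16:26 UTC on Aug 14.
Flight 1 lands earlier by 26 hours 21 minutes.

the first, by 26 hours 21 minutes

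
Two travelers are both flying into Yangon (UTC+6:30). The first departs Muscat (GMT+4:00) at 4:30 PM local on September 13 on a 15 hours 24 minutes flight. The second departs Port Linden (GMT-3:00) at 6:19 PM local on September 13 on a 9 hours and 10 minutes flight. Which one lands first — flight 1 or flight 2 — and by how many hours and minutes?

Flight 1 in UTC: 4:30 PM − 4:00 = 12:30 PM on Sep 13.
+15 hours 24 minutes → arrive 3:54 AM UTC on Sep 14.
Flight 2 in UTC: 6:19 PM + 3:00 = 9:19 PM on Sep 13.
+9 hours and 10 minutes → arrive 6:29 AM UTC on Sep 14.
Flight 1 lands earlier by 2 hours 35 minutes.

the first, by 2 hours 35 minutes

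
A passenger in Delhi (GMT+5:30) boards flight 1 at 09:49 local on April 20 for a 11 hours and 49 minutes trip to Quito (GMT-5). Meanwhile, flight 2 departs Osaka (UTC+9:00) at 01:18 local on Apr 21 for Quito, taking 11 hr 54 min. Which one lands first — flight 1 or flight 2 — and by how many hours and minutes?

the first, by 12 hours 4 minutes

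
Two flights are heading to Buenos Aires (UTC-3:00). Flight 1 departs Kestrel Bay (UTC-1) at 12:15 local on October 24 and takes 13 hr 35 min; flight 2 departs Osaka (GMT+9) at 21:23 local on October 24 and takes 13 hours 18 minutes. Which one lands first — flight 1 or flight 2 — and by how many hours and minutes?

the second, by 1 hour 9 minutes

Flight 1 in UTC: 12:15 + 1:00 = 13:15 on Oct 24.
+13 hours 35 minutes → arrive 02:50 UTC on Oct 25.
Flight 2 in UTC: 21:23 − 9:00 = 12:23 on Oct 24.
+13 hours 18 minutes → arrive 01:41 UTC on Oct 25.
Flight 2 lands earlier by 1 hour 9 minutes.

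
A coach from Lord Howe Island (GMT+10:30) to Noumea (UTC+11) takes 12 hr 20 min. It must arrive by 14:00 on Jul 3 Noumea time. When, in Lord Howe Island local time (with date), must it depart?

01:10 on Jul 3

Target arrival in UTC: 14:00 − 11:00 = 03:00 on Jul 3.
Subtract 12 hours 20 minutes → departure 14:40 UTC on Jul 2.
Lord Howe Island is UTC+10:30: 14:40 + 10:30 = 01:10 on Jul 3.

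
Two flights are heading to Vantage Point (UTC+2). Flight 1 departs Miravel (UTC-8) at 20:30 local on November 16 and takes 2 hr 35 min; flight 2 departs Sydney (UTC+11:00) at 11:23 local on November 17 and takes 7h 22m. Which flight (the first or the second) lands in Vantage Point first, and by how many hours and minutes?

the first, by 40 minutes

Flight 1 in UTC: 20:30 + 8:00 = 04:30 on Nov 17.
+2 hours 35 minutes → arrive 07:05 UTC on Nov 17.
Flight 2 in UTC: 11:23 − 11:00 = 00:23 on Nov 17.
+7 hours 22 minutes → arrive 07:45 UTC on Nov 17.
Flight 1 lands earlier by 40 minutes.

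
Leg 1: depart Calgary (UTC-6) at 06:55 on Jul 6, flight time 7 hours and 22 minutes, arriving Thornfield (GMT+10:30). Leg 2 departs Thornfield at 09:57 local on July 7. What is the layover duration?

Convert departure to UTC: 06:55 + 6:00 = 12:55 UTC on Jul 6.
Add 7 hours and 22 minutes flight time → 20:17 UTC.
Thornfield is UTC+10:30, so local arrival = 20:17 + 10:30 = 06:47 on Jul 7.
Layover = 09:57 − 06:47 = 3 hours 10 minutes.

3 hours 10 minutes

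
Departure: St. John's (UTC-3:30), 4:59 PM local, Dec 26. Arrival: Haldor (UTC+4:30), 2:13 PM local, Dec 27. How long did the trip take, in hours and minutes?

13 hours 14 minutes

Haldor is 8:00 ahead of St. John's.
Clock-face elapsed time (ignoring zones) is 21 hours 14 minutes.
Actual elapsed = 21 hours 14 minutes − 8:00 = 13 hours 14 minutes.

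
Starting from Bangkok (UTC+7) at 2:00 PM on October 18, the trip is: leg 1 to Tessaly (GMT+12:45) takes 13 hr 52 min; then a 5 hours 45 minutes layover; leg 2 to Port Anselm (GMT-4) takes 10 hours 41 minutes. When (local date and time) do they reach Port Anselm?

9:18 AM on Oct 19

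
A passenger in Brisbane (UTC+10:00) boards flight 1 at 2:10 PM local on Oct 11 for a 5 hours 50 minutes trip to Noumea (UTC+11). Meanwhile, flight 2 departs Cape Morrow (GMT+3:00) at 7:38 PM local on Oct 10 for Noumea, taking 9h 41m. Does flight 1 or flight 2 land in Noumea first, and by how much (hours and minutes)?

Flight 1 in UTC: 2:10 PM − 10:00 = 4:10 AM on Oct 11.
+5 hours 50 minutes → arrive 10:00 AM UTC on Oct 11.
Flight 2 in UTC: 7:38 PM − 3:00 = 4:38 PM on Oct 10.
+9 hours 41 minutes → arrive 2:19 AM UTC on Oct 11.
Flight 2 lands earlier by 7 hours 41 minutes.

the second, by 7 hours 41 minutes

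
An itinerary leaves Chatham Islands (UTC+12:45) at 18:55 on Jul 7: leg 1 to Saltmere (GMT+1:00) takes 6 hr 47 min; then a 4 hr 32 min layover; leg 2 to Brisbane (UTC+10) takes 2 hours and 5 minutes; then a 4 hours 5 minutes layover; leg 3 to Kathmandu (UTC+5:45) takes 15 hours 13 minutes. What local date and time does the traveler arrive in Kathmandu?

20:37 on July 8

Convert departure to UTC: 18:55 − 12:45 = 06:10 UTC on Jul 7.
Add 6 hours 47 minutes leg 1 → 12:57 UTC.
Add 4 hours and 32 minutes layover in Saltmere → 17:29 UTC.
Add 2 hours 5 minutes leg 2 → 19:34 UTC.
Add 4 hours and 5 minutes layover in Brisbane → 23:39 UTC.
Add 15 hours and 13 minutes leg 3 → 14:52 UTC (Jul 8).
Kathmandu is UTC+5:45, so local arrival = 14:52 + 5:45 = 20:37 on Jul 8.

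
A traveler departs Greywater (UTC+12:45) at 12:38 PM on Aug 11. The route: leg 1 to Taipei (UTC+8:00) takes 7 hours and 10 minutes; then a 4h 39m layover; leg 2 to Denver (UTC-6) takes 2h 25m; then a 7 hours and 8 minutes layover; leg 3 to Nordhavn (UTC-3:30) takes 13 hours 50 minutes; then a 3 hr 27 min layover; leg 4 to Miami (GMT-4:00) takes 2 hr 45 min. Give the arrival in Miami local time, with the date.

1:17 PM on August 12

Convert departure to UTC: 12:38 PM − 12:45 = 11:53 PM UTC on Aug 10.
Add 7 hours 10 minutes leg 1 → 7:03 AM UTC (Aug 11).
Add 4 hours and 39 minutes layover in Taipei → 11:42 AM UTC.
Add 2 hours 25 minutes leg 2 → 2:07 PM UTC.
Add 7 hours 8 minutes layover in Denver → 9:15 PM UTC.
Add 13 hours and 50 minutes leg 3 → 11:05 AM UTC (Aug 12).
Add 3 hours and 27 minutes layover in Nordhavn → 2:32 PM UTC.
Add 2 hours and 45 minutes leg 4 → 5:17 PM UTC.
Miami is UTC−4:00, so local arrival = 5:17 PM − 4:00 = 1:17 PM on Aug 12.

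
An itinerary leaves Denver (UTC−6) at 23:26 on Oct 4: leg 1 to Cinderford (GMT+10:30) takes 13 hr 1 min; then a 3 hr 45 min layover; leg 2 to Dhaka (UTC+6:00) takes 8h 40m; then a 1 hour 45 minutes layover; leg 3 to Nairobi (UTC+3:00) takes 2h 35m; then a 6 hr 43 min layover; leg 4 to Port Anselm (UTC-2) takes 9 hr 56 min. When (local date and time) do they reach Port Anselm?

Convert departure to UTC: 23:26 + 6:00 = 05:26 UTC on Oct 5.
Add 13 hours and 1 minute leg 1 → 18:27 UTC.
Add 3 hours 45 minutes layover in Cinderford → 22:12 UTC.
Add 8 hours and 40 minutes leg 2 → 06:52 UTC (Oct 6).
Add 1 hour 45 minutes layover in Dhaka → 08:37 UTC.
Add 2 hours and 35 minutes leg 3 → 11:12 UTC.
Add 6 hours 43 minutes layover in Nairobi → 17:55 UTC.
Add 9 hours and 56 minutes leg 4 → 03:51 UTC (Oct 7).
Port Anselm is UTC−2:00, so local arrival = 03:51 − 2:00 = 01:51 on Oct 7.

01:51 on October 7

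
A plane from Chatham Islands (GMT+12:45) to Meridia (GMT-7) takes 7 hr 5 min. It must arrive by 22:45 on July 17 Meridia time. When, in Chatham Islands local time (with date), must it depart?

Target arrival in UTC: 22:45 + 7:00 = 05:45 on Jul 18.
Subtract 7 hours 5 minutes → departure 22:40 UTC on Jul 17.
Chatham Islands is UTC+12:45: 22:40 + 12:45 = 11:25 on Jul 18.

11:25 on July 18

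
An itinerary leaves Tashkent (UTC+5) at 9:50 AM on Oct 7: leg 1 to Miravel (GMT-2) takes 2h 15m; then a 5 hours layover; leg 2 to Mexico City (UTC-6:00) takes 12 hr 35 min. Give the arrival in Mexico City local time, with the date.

6:40 PM on Oct 7

Convert departure to UTC: 9:50 AM − 5:00 = 4:50 AM UTC on Oct 7.
Add 2 hours and 15 minutes leg 1 → 7:05 AM UTC.
Add 5 hours layover in Miravel → 12:05 PM UTC.
Add 12 hours and 35 minutes leg 2 → 12:40 AM UTC (Oct 8).
Mexico City is UTC−6:00, so local arrival = 12:40 AM − 6:00 = 6:40 PM on Oct 7.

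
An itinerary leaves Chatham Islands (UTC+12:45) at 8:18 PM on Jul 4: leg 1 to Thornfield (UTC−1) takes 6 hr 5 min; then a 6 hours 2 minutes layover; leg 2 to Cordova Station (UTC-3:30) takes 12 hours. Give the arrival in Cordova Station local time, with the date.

4:10 AM on July 5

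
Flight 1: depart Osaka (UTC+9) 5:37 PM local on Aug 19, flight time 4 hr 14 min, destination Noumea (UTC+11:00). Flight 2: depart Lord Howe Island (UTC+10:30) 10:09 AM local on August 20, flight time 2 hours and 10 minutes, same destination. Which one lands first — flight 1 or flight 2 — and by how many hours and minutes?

the first, by 12 hours 58 minutes

Flight 1 in UTC: 5:37 PM − 9:00 = 8:37 AM on Aug 19.
+4 hours 14 minutes → arrive 12:51 PM UTC on Aug 19.
Flight 2 in UTC: 10:09 AM − 10:30 = 11:39 PM on Aug 19.
+2 hours 10 minutes → arrive 1:49 AM UTC on Aug 20.
Flight 1 lands earlier by 12 hours 58 minutes.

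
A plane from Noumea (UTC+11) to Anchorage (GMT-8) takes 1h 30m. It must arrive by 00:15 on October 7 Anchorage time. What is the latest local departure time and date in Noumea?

17:45 on Oct 7

Target arrival in UTC: 00:15 + 8:00 = 08:15 on Oct 7.
Subtract 1 hour 30 minutes → departure 06:45 UTC on Oct 7.
Noumea is UTC+11:00: 06:45 + 11:00 = 17:45 on Oct 7.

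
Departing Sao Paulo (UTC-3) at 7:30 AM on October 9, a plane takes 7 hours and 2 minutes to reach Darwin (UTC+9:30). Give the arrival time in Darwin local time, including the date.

Convert departure to UTC: 7:30 AM + 3:00 = 10:30 AM UTC on Oct 9.
Add 7 hours 2 minutes travel time → 5:32 PM UTC.
Darwin is UTC+9:30, so local arrival = 5:32 PM + 9:30 = 3:02 AM on Oct 10.

3:02 AM on Oct 10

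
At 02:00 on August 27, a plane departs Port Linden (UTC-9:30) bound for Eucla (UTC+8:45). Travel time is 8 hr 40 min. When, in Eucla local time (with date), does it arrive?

04:55 on August 28

Convert departure to UTC: 02:00 + 9:30 = 11:30 UTC on Aug 27.
Add 8 hours 40 minutes travel time → 20:10 UTC.
Eucla is UTC+8:45, so local arrival = 20:10 + 8:45 = 04:55 on Aug 28.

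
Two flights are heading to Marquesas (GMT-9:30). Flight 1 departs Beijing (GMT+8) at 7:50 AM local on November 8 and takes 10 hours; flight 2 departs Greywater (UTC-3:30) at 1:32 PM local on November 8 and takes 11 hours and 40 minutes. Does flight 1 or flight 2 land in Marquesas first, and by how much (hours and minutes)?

the first, by 18 hours 52 minutes

Flight 1 in UTC: 7:50 AM − 8:00 = 11:50 PM on Nov 7.
+10 hours → arrive 9:50 AM UTC on Nov 8.
Flight 2 in UTC: 1:32 PM + 3:30 = 5:02 PM on Nov 8.
+11 hours and 40 minutes → arrive 4:42 AM UTC on Nov 9.
Flight 1 lands earlier by 18 hours 52 minutes.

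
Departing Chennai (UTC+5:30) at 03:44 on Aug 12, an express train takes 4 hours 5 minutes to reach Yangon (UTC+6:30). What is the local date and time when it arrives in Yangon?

Convert departure to UTC: 03:44 − 5:30 = 22:14 UTC on Aug 11.
Add 4 hours and 5 minutes travel time → 02:19 UTC (Aug 12).
Yangon is UTC+6:30, so local arrival = 02:19 + 6:30 = 08:49 on Aug 12.

08:49 on August 12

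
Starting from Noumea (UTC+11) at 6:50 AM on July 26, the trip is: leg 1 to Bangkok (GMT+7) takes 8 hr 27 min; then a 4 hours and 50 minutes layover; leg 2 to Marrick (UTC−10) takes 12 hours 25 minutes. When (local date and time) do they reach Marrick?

Convert departure to UTC: 6:50 AM − 11:00 = 7:50 PM UTC on Jul 25.
Add 8 hours and 27 minutes leg 1 → 4:17 AM UTC (Jul 26).
Add 4 hours and 50 minutes layover in Bangkok → 9:07 AM UTC.
Add 12 hours 25 minutes leg 2 → 9:32 PM UTC.
Marrick is UTC−10:00, so local arrival = 9:32 PM − 10:00 = 11:32 AM on Jul 26.

11:32 AM on Jul 26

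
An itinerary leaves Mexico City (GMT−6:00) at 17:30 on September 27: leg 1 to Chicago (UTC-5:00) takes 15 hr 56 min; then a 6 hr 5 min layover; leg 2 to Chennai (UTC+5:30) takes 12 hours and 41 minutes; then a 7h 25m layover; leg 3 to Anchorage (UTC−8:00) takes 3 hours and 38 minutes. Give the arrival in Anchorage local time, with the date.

13:15 on September 29

Convert departure to UTC: 17:30 + 6:00 = 23:30 UTC on Sep 27.
Add 15 hours and 56 minutes leg 1 → 15:26 UTC (Sep 28).
Add 6 hours 5 minutes layover in Chicago → 21:31 UTC.
Add 12 hours and 41 minutes leg 2 → 10:12 UTC (Sep 29).
Add 7 hours 25 minutes layover in Chennai → 17:37 UTC.
Add 3 hours 38 minutes leg 3 → 21:15 UTC.
Anchorage is UTC−8:00, so local arrival = 21:15 − 8:00 = 13:15 on Sep 29.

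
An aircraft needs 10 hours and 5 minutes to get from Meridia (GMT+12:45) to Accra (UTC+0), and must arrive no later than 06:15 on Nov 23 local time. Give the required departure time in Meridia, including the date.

08:55 on November 23

Target arrival is already UTC: 06:15 on Nov 23.
Subtract 10 hours and 5 minutes → departure 20:10 UTC on Nov 22.
Meridia is UTC+12:45: 20:10 + 12:45 = 08:55 on Nov 23.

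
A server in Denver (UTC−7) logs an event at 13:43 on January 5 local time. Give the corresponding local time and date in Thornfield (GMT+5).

In UTC: 13:43 + 7:00 = 20:43 on Jan 5.
Thornfield is UTC+5:00: 20:43 + 5:00 = 01:43 on Jan 6.

01:43 on January 6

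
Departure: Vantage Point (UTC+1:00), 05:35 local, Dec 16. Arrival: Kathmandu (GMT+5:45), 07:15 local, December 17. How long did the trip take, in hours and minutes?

Departure in UTC: 05:35 − 1:00 = 04:35 on Dec 16.
Arrival in UTC: 07:15 − 5:45 = 01:30 on Dec 17.
Elapsed = 01:30 − 04:35 (+1 day) = 20 hours 55 minutes.

20 hours 55 minutes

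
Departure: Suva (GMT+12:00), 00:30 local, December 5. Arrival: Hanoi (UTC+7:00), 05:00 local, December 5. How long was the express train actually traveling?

9 hours 30 minutes

Departure in UTC: 00:30 − 12:00 = 12:30 on Dec 4.
Arrival in UTC: 05:00 − 7:00 = 22:00 on Dec 4.
Elapsed = 22:00 − 12:30 = 9 hours 30 minutes.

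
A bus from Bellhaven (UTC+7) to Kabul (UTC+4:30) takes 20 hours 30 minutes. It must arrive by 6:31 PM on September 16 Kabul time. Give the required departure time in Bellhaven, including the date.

Target arrival in UTC: 6:31 PM − 4:30 = 2:01 PM on Sep 16.
Subtract 20 hours and 30 minutes → departure 5:31 PM UTC on Sep 15.
Bellhaven is UTC+7:00: 5:31 PM + 7:00 = 12:31 AM on Sep 16.

12:31 AM on Sep 16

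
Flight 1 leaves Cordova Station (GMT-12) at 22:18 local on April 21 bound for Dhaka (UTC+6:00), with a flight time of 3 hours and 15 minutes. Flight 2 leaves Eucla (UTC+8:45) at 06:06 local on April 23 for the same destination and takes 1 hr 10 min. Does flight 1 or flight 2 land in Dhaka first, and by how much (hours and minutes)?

the first, by 8 hours 58 minutes

Flight 1 in UTC: 22:18 + 12:00 = 10:18 on Apr 22.
+3 hours 15 minutes → arrive 13:33 UTC on Apr 22.
Flight 2 in UTC: 06:06 − 8:45 = 21:21 on Apr 22.
+1 hour 10 minutes → arrive 22:31 UTC on Apr 22.
Flight 1 lands earlier by 8 hours 58 minutes.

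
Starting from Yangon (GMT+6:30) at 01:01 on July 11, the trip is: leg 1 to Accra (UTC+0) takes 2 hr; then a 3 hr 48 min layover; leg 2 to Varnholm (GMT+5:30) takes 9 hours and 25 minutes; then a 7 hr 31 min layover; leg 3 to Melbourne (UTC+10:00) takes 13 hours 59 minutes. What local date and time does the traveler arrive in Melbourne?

17:14 on July 12

Convert departure to UTC: 01:01 − 6:30 = 18:31 UTC on Jul 10.
Add 2 hours leg 1 → 20:31 UTC.
Add 3 hours and 48 minutes layover in Accra → 00:19 UTC (Jul 11).
Add 9 hours and 25 minutes leg 2 → 09:44 UTC.
Add 7 hours 31 minutes layover in Varnholm → 17:15 UTC.
Add 13 hours 59 minutes leg 3 → 07:14 UTC (Jul 12).
Melbourne is UTC+10:00, so local arrival = 07:14 + 10:00 = 17:14 on Jul 12.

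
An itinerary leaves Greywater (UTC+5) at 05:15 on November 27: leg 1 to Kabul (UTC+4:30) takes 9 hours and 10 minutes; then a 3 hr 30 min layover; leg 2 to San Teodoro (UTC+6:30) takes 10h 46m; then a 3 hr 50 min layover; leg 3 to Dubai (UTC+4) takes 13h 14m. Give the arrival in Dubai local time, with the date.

Convert departure to UTC: 05:15 − 5:00 = 00:15 UTC on Nov 27.
Add 9 hours and 10 minutes leg 1 → 09:25 UTC.
Add 3 hours 30 minutes layover in Kabul → 12:55 UTC.
Add 10 hours 46 minutes leg 2 → 23:41 UTC.
Add 3 hours and 50 minutes layover in San Teodoro → 03:31 UTC (Nov 28).
Add 13 hours 14 minutes leg 3 → 16:45 UTC.
Dubai is UTC+4:00, so local arrival = 16:45 + 4:00 = 20:45 on Nov 28.

20:45 on Nov 28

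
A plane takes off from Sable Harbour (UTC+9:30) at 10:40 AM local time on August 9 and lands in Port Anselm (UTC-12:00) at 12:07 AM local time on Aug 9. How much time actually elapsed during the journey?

Departure in UTC: 10:40 AM − 9:30 = 1:10 AM on Aug 9.
Arrival in UTC: 12:07 AM + 12:00 = 12:07 PM on Aug 9.
Elapsed = 12:07 PM − 1:10 AM = 10 hours 57 minutes.

10 hours 57 minutes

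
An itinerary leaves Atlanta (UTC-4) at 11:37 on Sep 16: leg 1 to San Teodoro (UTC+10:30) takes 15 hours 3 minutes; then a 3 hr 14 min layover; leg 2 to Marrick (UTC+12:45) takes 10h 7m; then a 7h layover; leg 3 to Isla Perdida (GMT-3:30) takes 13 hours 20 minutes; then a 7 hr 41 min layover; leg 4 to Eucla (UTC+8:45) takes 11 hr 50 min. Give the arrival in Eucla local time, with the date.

20:37 on September 19

Convert departure to UTC: 11:37 + 4:00 = 15:37 UTC on Sep 16.
Add 15 hours 3 minutes leg 1 → 06:40 UTC (Sep 17).
Add 3 hours and 14 minutes layover in San Teodoro → 09:54 UTC.
Add 10 hours 7 minutes leg 2 → 20:01 UTC.
Add 7 hours layover in Marrick → 03:01 UTC (Sep 18).
Add 13 hours and 20 minutes leg 3 → 16:21 UTC.
Add 7 hours and 41 minutes layover in Isla Perdida → 00:02 UTC (Sep 19).
Add 11 hours 50 minutes leg 4 → 11:52 UTC.
Eucla is UTC+8:45, so local arrival = 11:52 + 8:45 = 20:37 on Sep 19.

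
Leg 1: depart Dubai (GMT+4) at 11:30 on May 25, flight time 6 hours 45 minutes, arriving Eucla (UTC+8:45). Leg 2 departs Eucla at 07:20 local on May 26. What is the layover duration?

Convert departure to UTC: 11:30 − 4:00 = 07:30 UTC on May 25.
Add 6 hours and 45 minutes flight time → 14:15 UTC.
Eucla is UTC+8:45, so local arrival = 14:15 + 8:45 = 23:00 on May 25.
Layover = 07:20 − 23:00 (+1 day) = 8 hours 20 minutes.

8 hours 20 minutes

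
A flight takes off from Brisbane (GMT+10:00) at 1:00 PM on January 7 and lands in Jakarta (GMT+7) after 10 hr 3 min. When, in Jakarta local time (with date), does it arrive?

8:03 PM on January 7

Jakarta is 3:00 behind Brisbane.
After 10 hours and 3 minutes it is 11:03 PM in Brisbane.
Shift by the zone difference: 11:03 PM − 3:00 = 8:03 PM on Jan 7 in Jakarta.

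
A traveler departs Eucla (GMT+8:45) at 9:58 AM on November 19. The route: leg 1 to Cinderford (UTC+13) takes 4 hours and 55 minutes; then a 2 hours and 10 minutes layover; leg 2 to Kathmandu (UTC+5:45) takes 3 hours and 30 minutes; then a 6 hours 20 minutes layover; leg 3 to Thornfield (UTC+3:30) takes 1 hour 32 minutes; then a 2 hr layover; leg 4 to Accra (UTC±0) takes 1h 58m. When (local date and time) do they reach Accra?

11:38 PM on Nov 19

Convert departure to UTC: 9:58 AM − 8:45 = 1:13 AM UTC on Nov 19.
Add 4 hours 55 minutes leg 1 → 6:08 AM UTC.
Add 2 hours 10 minutes layover in Cinderford → 8:18 AM UTC.
Add 3 hours and 30 minutes leg 2 → 11:48 AM UTC.
Add 6 hours 20 minutes layover in Kathmandu → 6:08 PM UTC.
Add 1 hour 32 minutes leg 3 → 7:40 PM UTC.
Add 2 hours layover in Thornfield → 9:40 PM UTC.
Add 1 hour and 58 minutes leg 4 → 11:38 PM UTC.
Accra is UTC+0, so local arrival is the same: 11:38 PM on Nov 19.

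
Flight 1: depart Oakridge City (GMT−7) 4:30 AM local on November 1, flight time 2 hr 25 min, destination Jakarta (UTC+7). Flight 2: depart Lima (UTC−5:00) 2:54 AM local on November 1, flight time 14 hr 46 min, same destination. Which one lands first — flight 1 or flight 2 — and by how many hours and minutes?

the first, by 8 hours 45 minutes

Flight 1 in UTC: 4:30 AM + 7:00 = 11:30 AM on Nov 1.
+2 hours and 25 minutes → arrive 1:55 PM UTC on Nov 1.
Flight 2 in UTC: 2:54 AM + 5:00 = 7:54 AM on Nov 1.
+14 hours and 46 minutes → arrive 10:40 PM UTC on Nov 1.
Flight 1 lands earlier by 8 hours 45 minutes.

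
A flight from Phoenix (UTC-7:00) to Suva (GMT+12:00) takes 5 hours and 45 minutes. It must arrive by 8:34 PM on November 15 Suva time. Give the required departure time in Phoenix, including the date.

Target arrival in UTC: 8:34 PM − 12:00 = 8:34 AM on Nov 15.
Subtract 5 hours 45 minutes → departure 2:49 AM UTC on Nov 15.
Phoenix is UTC−7:00: 2:49 AM − 7:00 = 7:49 PM on Nov 14.

7:49 PM on Nov 14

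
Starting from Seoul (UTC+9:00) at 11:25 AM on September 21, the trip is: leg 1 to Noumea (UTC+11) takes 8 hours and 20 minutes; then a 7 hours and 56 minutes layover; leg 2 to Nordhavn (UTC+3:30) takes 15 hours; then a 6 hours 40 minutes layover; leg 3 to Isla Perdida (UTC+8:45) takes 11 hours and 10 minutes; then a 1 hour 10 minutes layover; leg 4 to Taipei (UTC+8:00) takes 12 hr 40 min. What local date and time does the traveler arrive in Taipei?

Convert departure to UTC: 11:25 AM − 9:00 = 2:25 AM UTC on Sep 21.
Add 8 hours 20 minutes leg 1 → 10:45 AM UTC.
Add 7 hours 56 minutes layover in Noumea → 6:41 PM UTC.
Add 15 hours leg 2 → 9:41 AM UTC (Sep 22).
Add 6 hours and 40 minutes layover in Nordhavn → 4:21 PM UTC.
Add 11 hours and 10 minutes leg 3 → 3:31 AM UTC (Sep 23).
Add 1 hour and 10 minutes layover in Isla Perdida → 4:41 AM UTC.
Add 12 hours and 40 minutes leg 4 → 5:21 PM UTC.
Taipei is UTC+8:00, so local arrival = 5:21 PM + 8:00 = 1:21 AM on Sep 24.

1:21 AM on September 24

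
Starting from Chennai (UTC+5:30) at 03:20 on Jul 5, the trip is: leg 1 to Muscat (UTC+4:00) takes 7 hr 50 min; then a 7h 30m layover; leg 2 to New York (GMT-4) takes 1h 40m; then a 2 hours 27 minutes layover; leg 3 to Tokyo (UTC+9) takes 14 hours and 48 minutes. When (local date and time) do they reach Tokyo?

Convert departure to UTC: 03:20 − 5:30 = 21:50 UTC on Jul 4.
Add 7 hours and 50 minutes leg 1 → 05:40 UTC (Jul 5).
Add 7 hours 30 minutes layover in Muscat → 13:10 UTC.
Add 1 hour and 40 minutes leg 2 → 14:50 UTC.
Add 2 hours 27 minutes layover in New York → 17:17 UTC.
Add 14 hours 48 minutes leg 3 → 08:05 UTC (Jul 6).
Tokyo is UTC+9:00, so local arrival = 08:05 + 9:00 = 17:05 on Jul 6.

17:05 on July 6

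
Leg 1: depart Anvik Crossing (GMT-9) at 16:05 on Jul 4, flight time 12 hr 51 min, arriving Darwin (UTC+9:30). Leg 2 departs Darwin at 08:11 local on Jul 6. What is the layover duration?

Convert departure to UTC: 16:05 + 9:00 = 01:05 UTC on Jul 5.
Add 12 hours and 51 minutes flight time → 13:56 UTC.
Darwin is UTC+9:30, so local arrival = 13:56 + 9:30 = 23:26 on Jul 5.
Layover = 08:11 − 23:26 (+1 day) = 8 hours 45 minutes.

8 hours 45 minutes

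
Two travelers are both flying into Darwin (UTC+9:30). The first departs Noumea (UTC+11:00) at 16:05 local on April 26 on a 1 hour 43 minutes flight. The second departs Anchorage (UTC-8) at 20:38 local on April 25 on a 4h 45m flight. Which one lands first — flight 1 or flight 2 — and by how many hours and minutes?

Flight 1 in UTC: 16:05 − 11:00 = 05:05 on Apr 26.
+1 hour and 43 minutes → arrive 06:48 UTC on Apr 26.
Flight 2 in UTC: 20:38 + 8:00 = 04:38 on Apr 26.
+4 hours and 45 minutes → arrive 09:23 UTC on Apr 26.
Flight 1 lands earlier by 2 hours 35 minutes.

the first, by 2 hours 35 minutes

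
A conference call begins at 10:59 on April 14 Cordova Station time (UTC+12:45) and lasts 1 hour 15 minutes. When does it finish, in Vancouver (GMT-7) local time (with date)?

16:29 on Apr 13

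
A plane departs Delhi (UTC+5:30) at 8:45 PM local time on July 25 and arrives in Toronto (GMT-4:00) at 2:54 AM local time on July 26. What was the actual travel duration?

15 hours 39 minutes

Toronto is 9:30 behind Delhi.
Clock-face elapsed time (ignoring zones) is 6 hours 9 minutes.
Actual elapsed = 6 hours 9 minutes + 9:30 = 15 hours 39 minutes.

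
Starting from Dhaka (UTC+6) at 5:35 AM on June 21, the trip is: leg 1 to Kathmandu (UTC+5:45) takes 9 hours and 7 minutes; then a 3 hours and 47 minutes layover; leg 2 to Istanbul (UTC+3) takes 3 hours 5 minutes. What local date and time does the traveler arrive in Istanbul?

Convert departure to UTC: 5:35 AM − 6:00 = 11:35 PM UTC on Jun 20.
Add 9 hours and 7 minutes leg 1 → 8:42 AM UTC (Jun 21).
Add 3 hours 47 minutes layover in Kathmandu → 12:29 PM UTC.
Add 3 hours and 5 minutes leg 2 → 3:34 PM UTC.
Istanbul is UTC+3:00, so local arrival = 3:34 PM + 3:00 = 6:34 PM on Jun 21.

6:34 PM on June 21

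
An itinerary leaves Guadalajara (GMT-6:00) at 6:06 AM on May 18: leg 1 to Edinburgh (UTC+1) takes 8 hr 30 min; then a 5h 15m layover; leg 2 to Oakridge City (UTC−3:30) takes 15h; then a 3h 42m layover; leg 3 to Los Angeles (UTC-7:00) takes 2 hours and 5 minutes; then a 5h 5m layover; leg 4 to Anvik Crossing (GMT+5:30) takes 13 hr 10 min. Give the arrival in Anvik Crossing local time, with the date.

10:23 PM on May 20

Convert departure to UTC: 6:06 AM + 6:00 = 12:06 PM UTC on May 18.
Add 8 hours 30 minutes leg 1 → 8:36 PM UTC.
Add 5 hours and 15 minutes layover in Edinburgh → 1:51 AM UTC (May 19).
Add 15 hours leg 2 → 4:51 PM UTC.
Add 3 hours 42 minutes layover in Oakridge City → 8:33 PM UTC.
Add 2 hours and 5 minutes leg 3 → 10:38 PM UTC.
Add 5 hours 5 minutes layover in Los Angeles → 3:43 AM UTC (May 20).
Add 13 hours 10 minutes leg 4 → 4:53 PM UTC.
Anvik Crossing is UTC+5:30, so local arrival = 4:53 PM + 5:30 = 10:23 PM on May 20.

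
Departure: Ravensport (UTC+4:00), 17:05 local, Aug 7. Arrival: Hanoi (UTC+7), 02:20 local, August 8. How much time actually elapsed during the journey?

6 hours 15 minutes

Departure in UTC: 17:05 − 4:00 = 13:05 on Aug 7.
Arrival in UTC: 02:20 − 7:00 = 19:20 on Aug 7.
Elapsed = 19:20 − 13:05 = 6 hours 15 minutes.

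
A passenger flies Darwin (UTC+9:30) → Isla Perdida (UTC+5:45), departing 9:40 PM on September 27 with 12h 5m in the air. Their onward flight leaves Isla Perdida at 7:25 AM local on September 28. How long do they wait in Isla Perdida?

1 hour 25 minutes

Convert departure to UTC: 9:40 PM − 9:30 = 12:10 PM UTC on Sep 27.
Add 12 hours 5 minutes flight time → 12:15 AM UTC (Sep 28).
Isla Perdida is UTC+5:45, so local arrival = 12:15 AM + 5:45 = 6:00 AM on Sep 28.
Layover = 7:25 AM − 6:00 AM = 1 hour 25 minutes.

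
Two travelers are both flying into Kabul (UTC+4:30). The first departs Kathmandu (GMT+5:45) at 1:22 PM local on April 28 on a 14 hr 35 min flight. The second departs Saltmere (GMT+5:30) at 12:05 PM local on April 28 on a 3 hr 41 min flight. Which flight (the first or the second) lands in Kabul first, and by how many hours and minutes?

Flight 1 in UTC: 1:22 PM − 5:45 = 7:37 AM on Apr 28.
+14 hours and 35 minutes → arrive 10:12 PM UTC on Apr 28.
Flight 2 in UTC: 12:05 PM − 5:30 = 6:35 AM on Apr 28.
+3 hours 41 minutes → arrive 10:16 AM UTC on Apr 28.
Flight 2 lands earlier by 11 hours 56 minutes.

the second, by 11 hours 56 minutes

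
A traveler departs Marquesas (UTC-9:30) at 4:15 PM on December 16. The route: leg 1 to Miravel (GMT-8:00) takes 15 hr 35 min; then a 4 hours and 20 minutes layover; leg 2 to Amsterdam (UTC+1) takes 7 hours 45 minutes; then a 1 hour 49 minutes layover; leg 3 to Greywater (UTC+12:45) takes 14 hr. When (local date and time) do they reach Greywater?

9:59 AM on December 19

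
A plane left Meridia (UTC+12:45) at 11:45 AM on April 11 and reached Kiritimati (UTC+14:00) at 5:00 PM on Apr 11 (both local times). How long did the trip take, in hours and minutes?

Departure in UTC: 11:45 AM − 12:45 = 11:00 PM on Apr 10.
Arrival in UTC: 5:00 PM − 14:00 = 3:00 AM on Apr 11.
Elapsed = 3:00 AM − 11:00 PM (+1 day) = 4 hours.

4 hours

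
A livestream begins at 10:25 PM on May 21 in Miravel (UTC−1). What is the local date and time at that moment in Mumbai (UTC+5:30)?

4:55 AM on May 22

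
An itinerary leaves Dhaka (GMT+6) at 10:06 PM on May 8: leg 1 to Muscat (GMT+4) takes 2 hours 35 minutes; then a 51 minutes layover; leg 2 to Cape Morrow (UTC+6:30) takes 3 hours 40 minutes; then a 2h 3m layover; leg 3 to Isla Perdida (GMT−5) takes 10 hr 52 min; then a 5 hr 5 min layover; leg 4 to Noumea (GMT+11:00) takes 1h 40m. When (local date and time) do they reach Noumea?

5:52 AM on May 10

Convert departure to UTC: 10:06 PM − 6:00 = 4:06 PM UTC on May 8.
Add 2 hours and 35 minutes leg 1 → 6:41 PM UTC.
Add 51 minutes layover in Muscat → 7:32 PM UTC.
Add 3 hours 40 minutes leg 2 → 11:12 PM UTC.
Add 2 hours and 3 minutes layover in Cape Morrow → 1:15 AM UTC (May 9).
Add 10 hours and 52 minutes leg 3 → 12:07 PM UTC.
Add 5 hours and 5 minutes layover in Isla Perdida → 5:12 PM UTC.
Add 1 hour 40 minutes leg 4 → 6:52 PM UTC.
Noumea is UTC+11:00, so local arrival = 6:52 PM + 11:00 = 5:52 AM on May 10.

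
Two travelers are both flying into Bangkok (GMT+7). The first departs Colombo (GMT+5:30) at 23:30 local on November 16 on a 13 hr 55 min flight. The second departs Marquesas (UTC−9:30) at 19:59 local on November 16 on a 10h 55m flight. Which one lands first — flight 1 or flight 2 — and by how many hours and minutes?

the first, by 8 hours 29 minutes

Flight 1 in UTC: 23:30 − 5:30 = 18:00 on Nov 16.
+13 hours and 55 minutes → arrive 07:55 UTC on Nov 17.
Flight 2 in UTC: 19:59 + 9:30 = 05:29 on Nov 17.
+10 hours 55 minutes → arrive 16:24 UTC on Nov 17.
Flight 1 lands earlier by 8 hours 29 minutes.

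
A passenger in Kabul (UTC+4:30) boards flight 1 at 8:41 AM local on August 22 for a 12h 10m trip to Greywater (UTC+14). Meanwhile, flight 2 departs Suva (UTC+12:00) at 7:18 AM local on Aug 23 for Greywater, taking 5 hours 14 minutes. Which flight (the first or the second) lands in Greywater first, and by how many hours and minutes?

the first, by 8 hours 11 minutes

Flight 1 in UTC: 8:41 AM − 4:30 = 4:11 AM on Aug 22.
+12 hours 10 minutes → arrive 4:21 PM UTC on Aug 22.
Flight 2 in UTC: 7:18 AM − 12:00 = 7:18 PM on Aug 22.
+5 hours and 14 minutes → arrive 12:32 AM UTC on Aug 23.
Flight 1 lands earlier by 8 hours 11 minutes.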